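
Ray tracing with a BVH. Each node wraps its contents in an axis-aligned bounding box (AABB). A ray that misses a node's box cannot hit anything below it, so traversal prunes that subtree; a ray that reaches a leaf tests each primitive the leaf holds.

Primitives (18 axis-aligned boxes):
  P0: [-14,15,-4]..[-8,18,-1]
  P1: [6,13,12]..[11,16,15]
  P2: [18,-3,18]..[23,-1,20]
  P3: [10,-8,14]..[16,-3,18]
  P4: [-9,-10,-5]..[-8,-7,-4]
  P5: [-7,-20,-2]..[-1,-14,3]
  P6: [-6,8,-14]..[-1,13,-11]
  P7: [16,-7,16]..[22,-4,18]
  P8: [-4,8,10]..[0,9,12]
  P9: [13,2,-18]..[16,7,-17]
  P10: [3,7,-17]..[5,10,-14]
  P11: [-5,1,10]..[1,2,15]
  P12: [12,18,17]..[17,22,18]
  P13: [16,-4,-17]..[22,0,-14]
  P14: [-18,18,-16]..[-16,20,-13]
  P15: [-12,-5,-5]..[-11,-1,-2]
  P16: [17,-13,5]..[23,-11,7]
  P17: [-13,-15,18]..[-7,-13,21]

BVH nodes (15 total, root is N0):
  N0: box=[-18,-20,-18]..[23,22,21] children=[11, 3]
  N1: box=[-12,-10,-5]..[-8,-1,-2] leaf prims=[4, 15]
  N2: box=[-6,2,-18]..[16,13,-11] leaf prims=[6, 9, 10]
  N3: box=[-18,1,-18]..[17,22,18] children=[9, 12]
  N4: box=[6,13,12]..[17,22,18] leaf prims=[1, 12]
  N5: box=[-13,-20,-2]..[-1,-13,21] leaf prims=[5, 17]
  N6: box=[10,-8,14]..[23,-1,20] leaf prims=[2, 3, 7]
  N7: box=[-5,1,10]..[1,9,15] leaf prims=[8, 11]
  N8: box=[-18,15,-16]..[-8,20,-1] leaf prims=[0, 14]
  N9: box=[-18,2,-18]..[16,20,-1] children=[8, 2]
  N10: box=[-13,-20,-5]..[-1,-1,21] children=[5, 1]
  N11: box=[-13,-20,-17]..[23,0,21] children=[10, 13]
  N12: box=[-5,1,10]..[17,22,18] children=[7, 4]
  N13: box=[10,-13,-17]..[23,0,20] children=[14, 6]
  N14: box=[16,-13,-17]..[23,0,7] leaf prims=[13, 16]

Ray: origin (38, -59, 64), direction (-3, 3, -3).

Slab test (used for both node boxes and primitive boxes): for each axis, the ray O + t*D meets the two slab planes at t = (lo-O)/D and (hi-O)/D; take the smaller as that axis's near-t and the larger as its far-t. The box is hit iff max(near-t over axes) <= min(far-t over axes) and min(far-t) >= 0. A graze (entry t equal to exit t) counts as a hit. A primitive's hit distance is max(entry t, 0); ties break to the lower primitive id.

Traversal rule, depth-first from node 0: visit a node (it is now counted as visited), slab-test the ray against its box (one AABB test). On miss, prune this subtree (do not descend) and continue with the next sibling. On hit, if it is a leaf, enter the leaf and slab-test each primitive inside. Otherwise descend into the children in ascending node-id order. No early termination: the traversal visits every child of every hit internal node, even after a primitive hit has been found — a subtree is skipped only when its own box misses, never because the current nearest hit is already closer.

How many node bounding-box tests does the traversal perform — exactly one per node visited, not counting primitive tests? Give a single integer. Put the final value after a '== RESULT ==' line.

Walk:
N0 x:[5,56/3] y:[13,27] z:[43/3,82/3] -> hit [43/3,56/3], descend [3, 11]
  N3 x:[7,56/3] y:[20,27] z:[46/3,82/3] -> miss, prune
  N11 x:[5,17] y:[13,59/3] z:[43/3,27] -> hit [43/3,17], descend [10, 13]
    N10 x:[13,17] y:[13,58/3] z:[43/3,23] -> hit [43/3,17], descend [1, 5]
      N1 x:[46/3,50/3] y:[49/3,58/3] z:[22,23] -> miss, prune
      N5 x:[13,17] y:[13,46/3] z:[43/3,22] -> hit [43/3,46/3] leaf, test {P5(miss), P17@t=15}
    N13 x:[5,28/3] y:[46/3,59/3] z:[44/3,27] -> miss, prune

7 AABB tests over nodes [0, 3, 11, 10, 1, 5, 13]; 1 leaf entered; closest P17.

== RESULT ==
7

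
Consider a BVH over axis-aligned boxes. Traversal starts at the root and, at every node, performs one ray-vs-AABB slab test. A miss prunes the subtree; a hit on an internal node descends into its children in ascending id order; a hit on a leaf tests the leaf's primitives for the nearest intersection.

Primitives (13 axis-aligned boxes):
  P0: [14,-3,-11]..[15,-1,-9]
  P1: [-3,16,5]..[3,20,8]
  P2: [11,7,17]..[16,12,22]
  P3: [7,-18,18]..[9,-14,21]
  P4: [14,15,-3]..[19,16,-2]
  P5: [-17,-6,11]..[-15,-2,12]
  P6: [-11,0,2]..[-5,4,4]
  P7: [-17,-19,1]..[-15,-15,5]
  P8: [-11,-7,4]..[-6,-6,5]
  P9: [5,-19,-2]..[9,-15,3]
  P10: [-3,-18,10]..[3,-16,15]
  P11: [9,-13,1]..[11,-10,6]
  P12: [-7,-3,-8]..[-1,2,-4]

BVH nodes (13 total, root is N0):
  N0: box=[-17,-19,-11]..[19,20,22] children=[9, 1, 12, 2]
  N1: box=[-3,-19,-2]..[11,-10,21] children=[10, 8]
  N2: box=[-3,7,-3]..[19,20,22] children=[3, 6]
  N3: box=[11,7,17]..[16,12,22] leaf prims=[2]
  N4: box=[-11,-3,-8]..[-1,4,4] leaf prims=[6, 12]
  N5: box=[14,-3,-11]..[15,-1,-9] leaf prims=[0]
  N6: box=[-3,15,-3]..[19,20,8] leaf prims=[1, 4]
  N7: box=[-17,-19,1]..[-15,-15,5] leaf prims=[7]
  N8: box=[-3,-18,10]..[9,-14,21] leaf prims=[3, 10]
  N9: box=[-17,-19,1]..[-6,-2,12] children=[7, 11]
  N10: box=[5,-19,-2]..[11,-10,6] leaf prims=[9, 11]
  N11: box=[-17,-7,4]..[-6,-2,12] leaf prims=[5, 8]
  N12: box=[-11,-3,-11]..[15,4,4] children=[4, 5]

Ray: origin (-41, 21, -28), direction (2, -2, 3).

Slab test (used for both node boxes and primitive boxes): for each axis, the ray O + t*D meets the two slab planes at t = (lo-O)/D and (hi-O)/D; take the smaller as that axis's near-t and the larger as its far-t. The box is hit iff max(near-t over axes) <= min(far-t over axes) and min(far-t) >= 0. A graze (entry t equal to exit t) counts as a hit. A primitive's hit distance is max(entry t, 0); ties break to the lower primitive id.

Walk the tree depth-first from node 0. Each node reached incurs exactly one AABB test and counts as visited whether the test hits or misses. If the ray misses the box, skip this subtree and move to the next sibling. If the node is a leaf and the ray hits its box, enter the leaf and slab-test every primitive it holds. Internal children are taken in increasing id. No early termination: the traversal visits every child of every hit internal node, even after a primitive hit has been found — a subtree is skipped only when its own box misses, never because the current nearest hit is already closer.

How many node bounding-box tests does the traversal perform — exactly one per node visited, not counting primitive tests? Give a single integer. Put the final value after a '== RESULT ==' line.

Traverse from the root:
N0 x:[12,30] y:[1/2,20] z:[17/3,50/3] -> hit [12,50/3], descend [1, 2, 9, 12]
  N1 x:[19,26] y:[31/2,20] z:[26/3,49/3] -> miss, prune
  N2 x:[19,30] y:[1/2,7] z:[25/3,50/3] -> miss, prune
  N9 x:[12,35/2] y:[23/2,20] z:[29/3,40/3] -> hit [12,40/3], descend [7, 11]
    N7 x:[12,13] y:[18,20] z:[29/3,11] -> miss, prune
    N11 x:[12,35/2] y:[23/2,14] z:[32/3,40/3] -> hit [12,40/3] leaf, test {P5@t=13, P8(miss)}
  N12 x:[15,28] y:[17/2,12] z:[17/3,32/3] -> miss, prune

7 AABB tests over nodes [0, 1, 2, 9, 7, 11, 12]; 1 leaf entered; closest P5.

== RESULT ==
7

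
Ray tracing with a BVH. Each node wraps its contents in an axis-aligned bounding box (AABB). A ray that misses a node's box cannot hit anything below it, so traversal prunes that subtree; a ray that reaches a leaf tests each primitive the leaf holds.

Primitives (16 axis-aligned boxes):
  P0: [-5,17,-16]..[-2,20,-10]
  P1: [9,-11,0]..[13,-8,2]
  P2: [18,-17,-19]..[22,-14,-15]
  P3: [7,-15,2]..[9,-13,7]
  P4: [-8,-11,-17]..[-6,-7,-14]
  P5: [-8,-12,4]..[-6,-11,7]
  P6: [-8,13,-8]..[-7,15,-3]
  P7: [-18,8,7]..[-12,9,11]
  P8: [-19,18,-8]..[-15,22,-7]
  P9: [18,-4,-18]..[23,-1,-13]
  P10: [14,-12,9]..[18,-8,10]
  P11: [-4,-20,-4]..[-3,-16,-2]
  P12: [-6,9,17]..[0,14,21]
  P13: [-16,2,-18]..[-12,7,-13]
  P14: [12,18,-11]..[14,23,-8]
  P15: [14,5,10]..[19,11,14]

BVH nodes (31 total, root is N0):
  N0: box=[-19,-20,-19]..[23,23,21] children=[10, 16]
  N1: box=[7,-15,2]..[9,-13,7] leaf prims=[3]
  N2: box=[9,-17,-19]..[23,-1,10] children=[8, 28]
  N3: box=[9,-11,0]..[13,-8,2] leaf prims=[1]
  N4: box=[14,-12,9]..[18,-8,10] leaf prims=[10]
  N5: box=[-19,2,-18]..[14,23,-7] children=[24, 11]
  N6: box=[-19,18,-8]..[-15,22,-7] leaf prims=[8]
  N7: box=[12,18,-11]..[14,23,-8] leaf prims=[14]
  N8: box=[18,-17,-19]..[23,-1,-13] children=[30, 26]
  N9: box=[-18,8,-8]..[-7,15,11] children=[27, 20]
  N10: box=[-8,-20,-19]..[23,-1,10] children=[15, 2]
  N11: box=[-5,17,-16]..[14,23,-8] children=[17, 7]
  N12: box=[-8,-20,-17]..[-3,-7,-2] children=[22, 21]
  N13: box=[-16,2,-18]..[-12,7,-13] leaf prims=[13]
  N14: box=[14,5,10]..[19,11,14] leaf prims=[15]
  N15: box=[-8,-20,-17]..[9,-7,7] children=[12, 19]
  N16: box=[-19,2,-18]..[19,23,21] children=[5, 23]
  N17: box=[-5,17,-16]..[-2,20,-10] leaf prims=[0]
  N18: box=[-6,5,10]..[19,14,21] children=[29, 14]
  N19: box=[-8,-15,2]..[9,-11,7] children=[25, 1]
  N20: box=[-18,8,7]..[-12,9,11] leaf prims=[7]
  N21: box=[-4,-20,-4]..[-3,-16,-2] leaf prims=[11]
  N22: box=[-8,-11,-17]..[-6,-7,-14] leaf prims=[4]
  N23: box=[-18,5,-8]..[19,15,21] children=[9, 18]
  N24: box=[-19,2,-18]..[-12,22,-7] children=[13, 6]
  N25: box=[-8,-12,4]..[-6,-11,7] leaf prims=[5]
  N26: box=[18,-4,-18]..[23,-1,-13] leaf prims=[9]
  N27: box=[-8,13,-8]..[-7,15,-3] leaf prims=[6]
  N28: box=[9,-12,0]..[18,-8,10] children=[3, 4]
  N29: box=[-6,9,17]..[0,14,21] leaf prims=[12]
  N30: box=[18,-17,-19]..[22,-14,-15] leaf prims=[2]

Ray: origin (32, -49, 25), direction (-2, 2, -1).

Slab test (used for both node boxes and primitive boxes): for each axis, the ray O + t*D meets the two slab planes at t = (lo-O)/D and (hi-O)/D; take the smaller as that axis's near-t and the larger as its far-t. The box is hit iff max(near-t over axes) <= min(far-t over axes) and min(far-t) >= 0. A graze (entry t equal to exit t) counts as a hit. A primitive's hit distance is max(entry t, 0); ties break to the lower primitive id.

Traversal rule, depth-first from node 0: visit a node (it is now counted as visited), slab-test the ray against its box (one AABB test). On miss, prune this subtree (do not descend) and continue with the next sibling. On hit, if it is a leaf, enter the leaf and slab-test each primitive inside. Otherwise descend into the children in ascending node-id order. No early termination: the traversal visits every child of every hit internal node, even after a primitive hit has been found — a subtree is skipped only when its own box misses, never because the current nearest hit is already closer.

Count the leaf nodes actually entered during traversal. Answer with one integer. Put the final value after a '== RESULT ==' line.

Traverse from the root:
N0 x:[9/2,51/2] y:[29/2,36] z:[4,44] -> hit [29/2,51/2], descend [10, 16]
  N10 x:[9/2,20] y:[29/2,24] z:[15,44] -> hit [15,20], descend [2, 15]
    N2 x:[9/2,23/2] y:[16,24] z:[15,44] -> miss, prune
    N15 x:[23/2,20] y:[29/2,21] z:[18,42] -> hit [18,20], descend [12, 19]
      N12 x:[35/2,20] y:[29/2,21] z:[27,42] -> miss, prune
      N19 x:[23/2,20] y:[17,19] z:[18,23] -> hit [18,19], descend [1, 25]
        N1 x:[23/2,25/2] y:[17,18] z:[18,23] -> miss, prune
        N25 x:[19,20] y:[37/2,19] z:[18,21] -> hit [19,19] leaf, test {P5@t=19}
  N16 x:[13/2,51/2] y:[51/2,36] z:[4,43] -> hit [51/2,51/2], descend [5, 23]
    N5 x:[9,51/2] y:[51/2,36] z:[32,43] -> miss, prune
    N23 x:[13/2,25] y:[27,32] z:[4,33] -> miss, prune

Visited [0, 10, 2, 15, 12, 19, 1, 25, 16, 5, 23]. Tests: 11 box, 1 leaf. Nearest: P5.

== RESULT ==
1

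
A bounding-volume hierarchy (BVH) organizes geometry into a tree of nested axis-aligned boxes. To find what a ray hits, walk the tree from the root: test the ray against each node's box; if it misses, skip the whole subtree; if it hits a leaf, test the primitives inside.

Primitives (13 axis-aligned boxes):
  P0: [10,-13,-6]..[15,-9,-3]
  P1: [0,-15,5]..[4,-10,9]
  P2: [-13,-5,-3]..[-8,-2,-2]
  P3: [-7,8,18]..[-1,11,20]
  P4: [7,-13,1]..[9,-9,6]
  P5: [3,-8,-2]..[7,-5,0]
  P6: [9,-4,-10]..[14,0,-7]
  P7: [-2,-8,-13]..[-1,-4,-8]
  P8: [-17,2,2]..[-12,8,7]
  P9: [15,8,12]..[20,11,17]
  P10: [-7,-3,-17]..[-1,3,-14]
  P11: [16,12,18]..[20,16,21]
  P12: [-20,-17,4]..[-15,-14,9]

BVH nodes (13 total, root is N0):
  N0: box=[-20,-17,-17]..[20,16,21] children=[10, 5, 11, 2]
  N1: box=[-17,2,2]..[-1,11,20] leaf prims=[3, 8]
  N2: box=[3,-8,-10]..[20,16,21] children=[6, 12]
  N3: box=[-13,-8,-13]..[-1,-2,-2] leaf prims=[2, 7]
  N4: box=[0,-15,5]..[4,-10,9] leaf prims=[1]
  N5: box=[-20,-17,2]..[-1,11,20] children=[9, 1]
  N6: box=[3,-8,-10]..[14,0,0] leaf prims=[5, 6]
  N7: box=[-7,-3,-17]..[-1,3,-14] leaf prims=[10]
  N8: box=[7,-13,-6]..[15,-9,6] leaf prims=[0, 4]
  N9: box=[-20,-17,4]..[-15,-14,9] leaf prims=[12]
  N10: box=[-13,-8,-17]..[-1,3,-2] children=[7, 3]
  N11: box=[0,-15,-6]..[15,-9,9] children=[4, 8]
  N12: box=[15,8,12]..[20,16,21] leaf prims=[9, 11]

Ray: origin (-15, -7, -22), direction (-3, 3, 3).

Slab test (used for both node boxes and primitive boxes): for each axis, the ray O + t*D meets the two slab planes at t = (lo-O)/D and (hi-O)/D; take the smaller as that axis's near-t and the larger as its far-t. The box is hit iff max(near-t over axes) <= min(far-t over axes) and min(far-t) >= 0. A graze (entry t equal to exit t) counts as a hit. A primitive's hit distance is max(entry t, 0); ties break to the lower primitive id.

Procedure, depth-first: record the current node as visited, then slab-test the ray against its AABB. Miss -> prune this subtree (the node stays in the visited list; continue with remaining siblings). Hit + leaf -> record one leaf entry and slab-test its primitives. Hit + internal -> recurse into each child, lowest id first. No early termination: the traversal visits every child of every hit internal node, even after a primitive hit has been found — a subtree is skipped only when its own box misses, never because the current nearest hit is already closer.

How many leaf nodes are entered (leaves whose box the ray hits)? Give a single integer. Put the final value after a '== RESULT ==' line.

Traverse from the root:
N0 x:[-35/3,5/3] y:[-10/3,23/3] z:[5/3,43/3] -> hit [5/3,5/3], descend [2, 5, 10, 11]
  N2 x:[-35/3,-6] y:[-1/3,23/3] z:[4,43/3] -> miss, prune
  N5 x:[-14/3,5/3] y:[-10/3,6] z:[8,14] -> miss, prune
  N10 x:[-14/3,-2/3] y:[-1/3,10/3] z:[5/3,20/3] -> miss, prune
  N11 x:[-10,-5] y:[-8/3,-2/3] z:[16/3,31/3] -> miss, prune

Visited [0, 2, 5, 10, 11]. Tests: 5 box, 0 leaf. Nearest: miss.

== RESULT ==
0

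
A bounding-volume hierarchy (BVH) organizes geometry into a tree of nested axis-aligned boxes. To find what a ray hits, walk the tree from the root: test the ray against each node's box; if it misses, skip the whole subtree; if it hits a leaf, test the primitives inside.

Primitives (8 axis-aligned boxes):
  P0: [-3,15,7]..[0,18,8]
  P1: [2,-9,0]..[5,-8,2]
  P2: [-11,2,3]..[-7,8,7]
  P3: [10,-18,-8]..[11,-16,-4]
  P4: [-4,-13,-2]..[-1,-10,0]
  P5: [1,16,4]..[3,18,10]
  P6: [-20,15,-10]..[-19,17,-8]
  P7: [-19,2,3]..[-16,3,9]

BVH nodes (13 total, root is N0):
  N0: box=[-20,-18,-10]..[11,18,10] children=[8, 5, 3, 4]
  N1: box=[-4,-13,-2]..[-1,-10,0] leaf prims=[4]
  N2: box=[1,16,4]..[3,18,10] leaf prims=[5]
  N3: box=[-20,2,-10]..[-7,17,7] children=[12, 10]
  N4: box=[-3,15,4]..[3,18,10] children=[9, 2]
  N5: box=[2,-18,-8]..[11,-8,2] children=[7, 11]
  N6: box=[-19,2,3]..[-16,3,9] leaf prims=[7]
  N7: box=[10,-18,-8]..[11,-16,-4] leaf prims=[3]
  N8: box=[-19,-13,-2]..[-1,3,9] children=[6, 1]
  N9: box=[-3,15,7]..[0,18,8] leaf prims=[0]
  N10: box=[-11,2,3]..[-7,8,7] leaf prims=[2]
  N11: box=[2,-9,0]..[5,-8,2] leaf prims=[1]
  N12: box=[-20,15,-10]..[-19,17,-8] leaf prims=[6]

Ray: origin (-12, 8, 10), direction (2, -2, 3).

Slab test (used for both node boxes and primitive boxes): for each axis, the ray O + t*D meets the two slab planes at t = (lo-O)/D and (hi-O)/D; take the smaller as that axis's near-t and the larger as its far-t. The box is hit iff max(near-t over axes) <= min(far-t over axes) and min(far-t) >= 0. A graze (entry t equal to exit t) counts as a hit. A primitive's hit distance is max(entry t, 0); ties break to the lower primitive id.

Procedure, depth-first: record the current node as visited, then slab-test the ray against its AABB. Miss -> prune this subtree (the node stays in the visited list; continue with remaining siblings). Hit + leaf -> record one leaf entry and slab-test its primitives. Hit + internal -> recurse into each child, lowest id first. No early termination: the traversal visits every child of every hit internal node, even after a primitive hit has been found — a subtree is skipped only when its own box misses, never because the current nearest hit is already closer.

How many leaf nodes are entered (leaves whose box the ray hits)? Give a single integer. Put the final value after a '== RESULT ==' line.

Traverse from the root:
N0 x:[-4,23/2] y:[-5,13] z:[-20/3,0] -> hit [-4,0], descend [3, 4, 5, 8]
  N3 x:[-4,5/2] y:[-9/2,3] z:[-20/3,-1] -> miss, prune
  N4 x:[9/2,15/2] y:[-5,-7/2] z:[-2,0] -> miss, prune
  N5 x:[7,23/2] y:[8,13] z:[-6,-8/3] -> miss, prune
  N8 x:[-7/2,11/2] y:[5/2,21/2] z:[-4,-1/3] -> miss, prune

order=[0, 3, 4, 5, 8]  |boxes|=5  |leaves|=0  hit=miss

== RESULT ==
0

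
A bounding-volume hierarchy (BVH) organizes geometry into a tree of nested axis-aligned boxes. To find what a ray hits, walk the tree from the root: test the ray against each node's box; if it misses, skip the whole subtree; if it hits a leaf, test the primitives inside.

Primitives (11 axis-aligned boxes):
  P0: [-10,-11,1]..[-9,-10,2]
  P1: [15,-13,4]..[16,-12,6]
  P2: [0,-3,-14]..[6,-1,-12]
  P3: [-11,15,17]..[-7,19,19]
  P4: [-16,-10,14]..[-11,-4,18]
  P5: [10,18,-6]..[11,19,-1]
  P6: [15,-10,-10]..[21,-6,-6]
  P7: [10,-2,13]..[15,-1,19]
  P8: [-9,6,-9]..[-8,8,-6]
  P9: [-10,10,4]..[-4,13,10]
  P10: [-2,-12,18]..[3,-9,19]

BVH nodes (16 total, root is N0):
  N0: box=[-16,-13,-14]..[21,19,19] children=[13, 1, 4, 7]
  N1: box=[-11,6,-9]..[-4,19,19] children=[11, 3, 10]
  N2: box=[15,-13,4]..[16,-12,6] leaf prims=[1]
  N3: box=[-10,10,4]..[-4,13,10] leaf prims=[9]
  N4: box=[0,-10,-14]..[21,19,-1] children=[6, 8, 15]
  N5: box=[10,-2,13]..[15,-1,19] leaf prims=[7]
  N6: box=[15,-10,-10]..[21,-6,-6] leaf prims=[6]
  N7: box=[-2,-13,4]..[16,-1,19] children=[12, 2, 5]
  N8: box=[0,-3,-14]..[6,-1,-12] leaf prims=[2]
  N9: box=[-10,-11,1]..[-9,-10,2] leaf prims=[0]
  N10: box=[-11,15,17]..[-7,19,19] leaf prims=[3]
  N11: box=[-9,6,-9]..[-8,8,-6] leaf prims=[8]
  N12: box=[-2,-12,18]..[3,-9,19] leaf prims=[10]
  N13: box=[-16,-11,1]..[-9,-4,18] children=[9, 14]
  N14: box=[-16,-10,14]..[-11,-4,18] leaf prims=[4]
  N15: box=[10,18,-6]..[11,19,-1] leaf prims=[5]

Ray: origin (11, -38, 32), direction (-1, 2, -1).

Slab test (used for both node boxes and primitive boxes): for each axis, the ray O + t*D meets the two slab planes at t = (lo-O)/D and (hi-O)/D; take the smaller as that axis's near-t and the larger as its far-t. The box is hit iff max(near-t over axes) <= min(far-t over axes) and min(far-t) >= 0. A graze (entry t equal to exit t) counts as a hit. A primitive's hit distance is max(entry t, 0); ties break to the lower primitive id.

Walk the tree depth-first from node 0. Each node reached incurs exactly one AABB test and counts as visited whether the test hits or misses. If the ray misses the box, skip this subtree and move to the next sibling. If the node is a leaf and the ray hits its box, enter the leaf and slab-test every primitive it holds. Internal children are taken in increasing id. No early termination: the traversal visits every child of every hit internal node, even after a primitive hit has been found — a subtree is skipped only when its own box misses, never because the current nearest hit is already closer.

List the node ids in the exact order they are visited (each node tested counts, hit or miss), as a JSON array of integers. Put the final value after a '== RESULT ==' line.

Traverse from the root:
N0 x:[-10,27] y:[25/2,57/2] z:[13,46] -> hit [13,27], descend [1, 4, 7, 13]
  N1 x:[15,22] y:[22,57/2] z:[13,41] -> hit [22,22], descend [3, 10, 11]
    N3 x:[15,21] y:[24,51/2] z:[22,28] -> miss, prune
    N10 x:[18,22] y:[53/2,57/2] z:[13,15] -> miss, prune
    N11 x:[19,20] y:[22,23] z:[38,41] -> miss, prune
  N4 x:[-10,11] y:[14,57/2] z:[33,46] -> miss, prune
  N7 x:[-5,13] y:[25/2,37/2] z:[13,28] -> hit [13,13], descend [2, 5, 12]
    N2 x:[-5,-4] y:[25/2,13] z:[26,28] -> miss, prune
    N5 x:[-4,1] y:[18,37/2] z:[13,19] -> miss, prune
    N12 x:[8,13] y:[13,29/2] z:[13,14] -> hit [13,13] leaf, test {P10@t=13}
  N13 x:[20,27] y:[27/2,17] z:[14,31] -> miss, prune

Visited [0, 1, 3, 10, 11, 4, 7, 2, 5, 12, 13]. Tests: 11 box, 1 leaf. Nearest: P10.

== RESULT ==
[0, 1, 3, 10, 11, 4, 7, 2, 5, 12, 13]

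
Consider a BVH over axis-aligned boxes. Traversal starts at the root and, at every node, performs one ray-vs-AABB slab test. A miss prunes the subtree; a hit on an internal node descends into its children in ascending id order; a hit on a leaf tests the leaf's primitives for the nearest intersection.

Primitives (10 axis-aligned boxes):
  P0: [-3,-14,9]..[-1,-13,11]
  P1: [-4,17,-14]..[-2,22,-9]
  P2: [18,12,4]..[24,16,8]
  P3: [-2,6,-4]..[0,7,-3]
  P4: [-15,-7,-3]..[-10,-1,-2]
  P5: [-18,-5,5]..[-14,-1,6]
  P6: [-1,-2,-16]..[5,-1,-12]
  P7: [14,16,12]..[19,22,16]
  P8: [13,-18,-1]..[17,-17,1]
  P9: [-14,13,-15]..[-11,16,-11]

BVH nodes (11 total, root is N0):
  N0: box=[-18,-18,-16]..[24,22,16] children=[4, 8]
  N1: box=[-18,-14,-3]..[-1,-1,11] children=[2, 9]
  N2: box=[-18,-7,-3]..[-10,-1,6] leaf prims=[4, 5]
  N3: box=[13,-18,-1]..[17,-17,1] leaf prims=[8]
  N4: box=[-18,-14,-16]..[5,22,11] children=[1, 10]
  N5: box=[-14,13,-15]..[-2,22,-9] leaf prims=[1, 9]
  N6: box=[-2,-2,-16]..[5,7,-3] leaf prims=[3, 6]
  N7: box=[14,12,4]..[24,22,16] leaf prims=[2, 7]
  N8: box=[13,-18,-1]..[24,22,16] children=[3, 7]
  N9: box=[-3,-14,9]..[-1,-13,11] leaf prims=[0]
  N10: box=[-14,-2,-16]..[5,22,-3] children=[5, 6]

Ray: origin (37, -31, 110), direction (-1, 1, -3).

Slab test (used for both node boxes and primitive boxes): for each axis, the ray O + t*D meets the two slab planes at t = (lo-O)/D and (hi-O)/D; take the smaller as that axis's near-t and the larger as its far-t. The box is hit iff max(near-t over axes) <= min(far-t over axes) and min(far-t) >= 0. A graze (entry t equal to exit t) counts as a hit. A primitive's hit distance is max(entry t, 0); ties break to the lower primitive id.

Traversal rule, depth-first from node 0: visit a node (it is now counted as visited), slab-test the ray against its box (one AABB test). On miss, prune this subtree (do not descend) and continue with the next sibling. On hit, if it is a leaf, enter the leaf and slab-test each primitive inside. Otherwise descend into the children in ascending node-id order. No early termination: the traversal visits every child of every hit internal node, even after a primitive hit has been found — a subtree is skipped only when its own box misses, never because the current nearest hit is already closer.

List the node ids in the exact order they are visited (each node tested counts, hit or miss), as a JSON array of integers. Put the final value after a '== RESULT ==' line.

Walk:
N0 x:[13,55] y:[13,53] z:[94/3,42] -> hit [94/3,42], descend [4, 8]
  N4 x:[32,55] y:[17,53] z:[33,42] -> hit [33,42], descend [1, 10]
    N1 x:[38,55] y:[17,30] z:[33,113/3] -> miss, prune
    N10 x:[32,51] y:[29,53] z:[113/3,42] -> hit [113/3,42], descend [5, 6]
      N5 x:[39,51] y:[44,53] z:[119/3,125/3] -> miss, prune
      N6 x:[32,39] y:[29,38] z:[113/3,42] -> hit [113/3,38] leaf, test {P3@t=113/3, P6(miss)}
  N8 x:[13,24] y:[13,53] z:[94/3,37] -> miss, prune

Visited [0, 4, 1, 10, 5, 6, 8]. Tests: 7 box, 1 leaf. Nearest: P3.

== RESULT ==
[0, 4, 1, 10, 5, 6, 8]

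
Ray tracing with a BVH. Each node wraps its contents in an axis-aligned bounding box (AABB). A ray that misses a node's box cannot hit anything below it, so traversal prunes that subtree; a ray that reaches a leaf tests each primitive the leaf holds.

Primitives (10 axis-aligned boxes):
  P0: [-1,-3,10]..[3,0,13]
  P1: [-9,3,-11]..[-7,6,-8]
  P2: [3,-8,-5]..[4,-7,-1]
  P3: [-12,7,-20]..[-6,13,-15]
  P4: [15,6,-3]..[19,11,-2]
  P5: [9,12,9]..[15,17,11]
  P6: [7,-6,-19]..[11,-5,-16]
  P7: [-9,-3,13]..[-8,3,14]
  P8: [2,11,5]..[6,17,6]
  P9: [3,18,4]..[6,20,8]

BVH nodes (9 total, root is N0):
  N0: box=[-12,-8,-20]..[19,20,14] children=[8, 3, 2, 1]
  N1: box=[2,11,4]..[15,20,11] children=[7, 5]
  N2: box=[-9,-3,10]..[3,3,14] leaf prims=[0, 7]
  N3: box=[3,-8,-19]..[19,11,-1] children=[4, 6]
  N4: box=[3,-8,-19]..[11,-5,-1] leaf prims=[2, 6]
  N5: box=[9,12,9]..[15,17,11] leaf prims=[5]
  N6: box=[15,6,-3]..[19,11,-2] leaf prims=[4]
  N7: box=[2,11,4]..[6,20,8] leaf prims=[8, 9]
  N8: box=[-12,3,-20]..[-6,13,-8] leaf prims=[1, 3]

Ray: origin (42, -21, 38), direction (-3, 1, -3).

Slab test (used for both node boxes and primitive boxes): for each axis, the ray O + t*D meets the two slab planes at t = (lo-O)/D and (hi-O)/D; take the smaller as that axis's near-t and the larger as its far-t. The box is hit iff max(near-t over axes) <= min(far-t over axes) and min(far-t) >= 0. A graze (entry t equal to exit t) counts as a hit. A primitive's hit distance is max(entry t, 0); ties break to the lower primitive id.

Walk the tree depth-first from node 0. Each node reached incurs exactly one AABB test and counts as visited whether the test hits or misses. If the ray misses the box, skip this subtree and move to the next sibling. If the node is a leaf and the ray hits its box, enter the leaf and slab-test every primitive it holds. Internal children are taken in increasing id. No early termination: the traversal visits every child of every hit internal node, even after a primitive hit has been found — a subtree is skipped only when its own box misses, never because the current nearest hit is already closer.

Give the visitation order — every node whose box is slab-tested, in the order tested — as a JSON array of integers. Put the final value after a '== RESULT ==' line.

Walk:
N0 x:[23/3,18] y:[13,41] z:[8,58/3] -> hit [13,18], descend [1, 2, 3, 8]
  N1 x:[9,40/3] y:[32,41] z:[9,34/3] -> miss, prune
  N2 x:[13,17] y:[18,24] z:[8,28/3] -> miss, prune
  N3 x:[23/3,13] y:[13,32] z:[13,19] -> hit [13,13], descend [4, 6]
    N4 x:[31/3,13] y:[13,16] z:[13,19] -> hit [13,13] leaf, test {P2@t=13, P6(miss)}
    N6 x:[23/3,9] y:[27,32] z:[40/3,41/3] -> miss, prune
  N8 x:[16,18] y:[24,34] z:[46/3,58/3] -> miss, prune

7 AABB tests over nodes [0, 1, 2, 3, 4, 6, 8]; 1 leaf entered; closest P2.

== RESULT ==
[0, 1, 2, 3, 4, 6, 8]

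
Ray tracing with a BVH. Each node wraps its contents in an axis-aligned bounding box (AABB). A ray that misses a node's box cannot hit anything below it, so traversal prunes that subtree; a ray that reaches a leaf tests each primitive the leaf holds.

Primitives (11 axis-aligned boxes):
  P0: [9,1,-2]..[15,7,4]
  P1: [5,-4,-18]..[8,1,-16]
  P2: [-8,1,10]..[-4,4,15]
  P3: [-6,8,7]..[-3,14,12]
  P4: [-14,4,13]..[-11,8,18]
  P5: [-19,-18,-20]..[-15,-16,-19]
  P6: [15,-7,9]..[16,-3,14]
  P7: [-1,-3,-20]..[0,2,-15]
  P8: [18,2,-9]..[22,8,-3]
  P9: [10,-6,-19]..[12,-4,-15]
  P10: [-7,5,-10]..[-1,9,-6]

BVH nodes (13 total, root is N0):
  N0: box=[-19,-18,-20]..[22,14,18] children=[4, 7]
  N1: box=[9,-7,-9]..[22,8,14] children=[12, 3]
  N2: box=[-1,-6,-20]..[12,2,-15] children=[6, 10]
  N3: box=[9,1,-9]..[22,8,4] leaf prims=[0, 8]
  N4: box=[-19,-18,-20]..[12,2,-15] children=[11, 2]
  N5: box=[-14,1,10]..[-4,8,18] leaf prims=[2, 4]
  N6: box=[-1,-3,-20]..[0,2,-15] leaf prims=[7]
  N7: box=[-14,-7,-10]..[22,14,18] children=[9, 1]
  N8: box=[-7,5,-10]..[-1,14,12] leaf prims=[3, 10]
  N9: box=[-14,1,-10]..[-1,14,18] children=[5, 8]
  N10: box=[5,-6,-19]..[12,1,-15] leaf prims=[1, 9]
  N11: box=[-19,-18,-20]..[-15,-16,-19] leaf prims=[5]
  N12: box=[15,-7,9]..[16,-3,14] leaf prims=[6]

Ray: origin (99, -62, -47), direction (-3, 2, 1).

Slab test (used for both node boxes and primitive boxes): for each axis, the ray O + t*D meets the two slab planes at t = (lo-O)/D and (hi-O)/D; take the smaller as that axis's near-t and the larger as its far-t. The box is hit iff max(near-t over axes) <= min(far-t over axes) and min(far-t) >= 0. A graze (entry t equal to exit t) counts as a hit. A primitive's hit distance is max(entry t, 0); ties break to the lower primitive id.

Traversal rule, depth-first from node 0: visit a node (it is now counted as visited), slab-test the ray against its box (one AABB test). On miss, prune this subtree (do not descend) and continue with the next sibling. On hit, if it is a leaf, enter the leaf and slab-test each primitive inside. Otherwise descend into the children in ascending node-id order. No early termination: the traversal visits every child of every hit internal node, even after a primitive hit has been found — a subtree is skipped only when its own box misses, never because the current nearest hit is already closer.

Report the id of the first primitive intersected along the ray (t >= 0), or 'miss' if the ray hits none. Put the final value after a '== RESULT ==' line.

Walk:
N0 x:[77/3,118/3] y:[22,38] z:[27,65] -> hit [27,38], descend [4, 7]
  N4 x:[29,118/3] y:[22,32] z:[27,32] -> hit [29,32], descend [2, 11]
    N2 x:[29,100/3] y:[28,32] z:[27,32] -> hit [29,32], descend [6, 10]
      N6 x:[33,100/3] y:[59/2,32] z:[27,32] -> miss, prune
      N10 x:[29,94/3] y:[28,63/2] z:[28,32] -> hit [29,94/3] leaf, test {P1@t=91/3, P9@t=29}
    N11 x:[38,118/3] y:[22,23] z:[27,28] -> miss, prune
  N7 x:[77/3,113/3] y:[55/2,38] z:[37,65] -> hit [37,113/3], descend [1, 9]
    N1 x:[77/3,30] y:[55/2,35] z:[38,61] -> miss, prune
    N9 x:[100/3,113/3] y:[63/2,38] z:[37,65] -> hit [37,113/3], descend [5, 8]
      N5 x:[103/3,113/3] y:[63/2,35] z:[57,65] -> miss, prune
      N8 x:[100/3,106/3] y:[67/2,38] z:[37,59] -> miss, prune

order=[0, 4, 2, 6, 10, 11, 7, 1, 9, 5, 8]  |boxes|=11  |leaves|=1  hit=P9

== RESULT ==
9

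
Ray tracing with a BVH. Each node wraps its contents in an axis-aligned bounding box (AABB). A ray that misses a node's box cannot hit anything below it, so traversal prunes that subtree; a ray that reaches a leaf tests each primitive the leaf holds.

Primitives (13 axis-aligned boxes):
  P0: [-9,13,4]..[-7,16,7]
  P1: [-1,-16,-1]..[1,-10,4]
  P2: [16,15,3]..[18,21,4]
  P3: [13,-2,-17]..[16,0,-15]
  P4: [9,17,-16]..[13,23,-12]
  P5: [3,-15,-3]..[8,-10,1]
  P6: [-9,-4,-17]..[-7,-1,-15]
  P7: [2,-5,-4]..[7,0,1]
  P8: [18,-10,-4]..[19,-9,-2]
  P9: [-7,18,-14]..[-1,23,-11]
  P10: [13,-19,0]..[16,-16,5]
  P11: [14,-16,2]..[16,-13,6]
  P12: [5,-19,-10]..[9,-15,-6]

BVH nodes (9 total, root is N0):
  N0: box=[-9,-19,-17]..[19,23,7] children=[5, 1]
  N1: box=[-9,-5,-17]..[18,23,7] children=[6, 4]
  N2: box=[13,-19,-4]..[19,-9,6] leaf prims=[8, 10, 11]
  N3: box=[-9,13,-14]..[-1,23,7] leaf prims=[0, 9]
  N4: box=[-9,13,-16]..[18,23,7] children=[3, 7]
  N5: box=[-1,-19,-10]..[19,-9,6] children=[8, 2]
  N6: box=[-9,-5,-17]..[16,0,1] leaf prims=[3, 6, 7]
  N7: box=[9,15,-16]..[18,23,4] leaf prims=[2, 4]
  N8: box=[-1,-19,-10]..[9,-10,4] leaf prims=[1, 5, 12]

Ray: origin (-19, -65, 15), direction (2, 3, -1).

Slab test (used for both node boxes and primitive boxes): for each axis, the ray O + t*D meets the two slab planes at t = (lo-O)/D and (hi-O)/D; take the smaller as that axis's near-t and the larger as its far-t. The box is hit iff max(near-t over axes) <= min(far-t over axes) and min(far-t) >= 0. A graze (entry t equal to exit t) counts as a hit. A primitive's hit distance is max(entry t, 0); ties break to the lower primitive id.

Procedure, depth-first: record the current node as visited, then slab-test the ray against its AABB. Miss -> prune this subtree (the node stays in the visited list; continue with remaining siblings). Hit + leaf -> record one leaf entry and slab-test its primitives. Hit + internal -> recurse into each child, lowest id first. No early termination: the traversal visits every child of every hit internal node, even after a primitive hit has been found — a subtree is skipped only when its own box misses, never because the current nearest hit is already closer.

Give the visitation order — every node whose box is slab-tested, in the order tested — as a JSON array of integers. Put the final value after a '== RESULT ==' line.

Traverse from the root:
N0 x:[5,19] y:[46/3,88/3] z:[8,32] -> hit [46/3,19], descend [1, 5]
  N1 x:[5,37/2] y:[20,88/3] z:[8,32] -> miss, prune
  N5 x:[9,19] y:[46/3,56/3] z:[9,25] -> hit [46/3,56/3], descend [2, 8]
    N2 x:[16,19] y:[46/3,56/3] z:[9,19] -> hit [16,56/3] leaf, test {P8@t=37/2, P10(miss), P11(miss)}
    N8 x:[9,14] y:[46/3,55/3] z:[11,25] -> miss, prune

5 AABB tests over nodes [0, 1, 5, 2, 8]; 1 leaf entered; closest P8.

== RESULT ==
[0, 1, 5, 2, 8]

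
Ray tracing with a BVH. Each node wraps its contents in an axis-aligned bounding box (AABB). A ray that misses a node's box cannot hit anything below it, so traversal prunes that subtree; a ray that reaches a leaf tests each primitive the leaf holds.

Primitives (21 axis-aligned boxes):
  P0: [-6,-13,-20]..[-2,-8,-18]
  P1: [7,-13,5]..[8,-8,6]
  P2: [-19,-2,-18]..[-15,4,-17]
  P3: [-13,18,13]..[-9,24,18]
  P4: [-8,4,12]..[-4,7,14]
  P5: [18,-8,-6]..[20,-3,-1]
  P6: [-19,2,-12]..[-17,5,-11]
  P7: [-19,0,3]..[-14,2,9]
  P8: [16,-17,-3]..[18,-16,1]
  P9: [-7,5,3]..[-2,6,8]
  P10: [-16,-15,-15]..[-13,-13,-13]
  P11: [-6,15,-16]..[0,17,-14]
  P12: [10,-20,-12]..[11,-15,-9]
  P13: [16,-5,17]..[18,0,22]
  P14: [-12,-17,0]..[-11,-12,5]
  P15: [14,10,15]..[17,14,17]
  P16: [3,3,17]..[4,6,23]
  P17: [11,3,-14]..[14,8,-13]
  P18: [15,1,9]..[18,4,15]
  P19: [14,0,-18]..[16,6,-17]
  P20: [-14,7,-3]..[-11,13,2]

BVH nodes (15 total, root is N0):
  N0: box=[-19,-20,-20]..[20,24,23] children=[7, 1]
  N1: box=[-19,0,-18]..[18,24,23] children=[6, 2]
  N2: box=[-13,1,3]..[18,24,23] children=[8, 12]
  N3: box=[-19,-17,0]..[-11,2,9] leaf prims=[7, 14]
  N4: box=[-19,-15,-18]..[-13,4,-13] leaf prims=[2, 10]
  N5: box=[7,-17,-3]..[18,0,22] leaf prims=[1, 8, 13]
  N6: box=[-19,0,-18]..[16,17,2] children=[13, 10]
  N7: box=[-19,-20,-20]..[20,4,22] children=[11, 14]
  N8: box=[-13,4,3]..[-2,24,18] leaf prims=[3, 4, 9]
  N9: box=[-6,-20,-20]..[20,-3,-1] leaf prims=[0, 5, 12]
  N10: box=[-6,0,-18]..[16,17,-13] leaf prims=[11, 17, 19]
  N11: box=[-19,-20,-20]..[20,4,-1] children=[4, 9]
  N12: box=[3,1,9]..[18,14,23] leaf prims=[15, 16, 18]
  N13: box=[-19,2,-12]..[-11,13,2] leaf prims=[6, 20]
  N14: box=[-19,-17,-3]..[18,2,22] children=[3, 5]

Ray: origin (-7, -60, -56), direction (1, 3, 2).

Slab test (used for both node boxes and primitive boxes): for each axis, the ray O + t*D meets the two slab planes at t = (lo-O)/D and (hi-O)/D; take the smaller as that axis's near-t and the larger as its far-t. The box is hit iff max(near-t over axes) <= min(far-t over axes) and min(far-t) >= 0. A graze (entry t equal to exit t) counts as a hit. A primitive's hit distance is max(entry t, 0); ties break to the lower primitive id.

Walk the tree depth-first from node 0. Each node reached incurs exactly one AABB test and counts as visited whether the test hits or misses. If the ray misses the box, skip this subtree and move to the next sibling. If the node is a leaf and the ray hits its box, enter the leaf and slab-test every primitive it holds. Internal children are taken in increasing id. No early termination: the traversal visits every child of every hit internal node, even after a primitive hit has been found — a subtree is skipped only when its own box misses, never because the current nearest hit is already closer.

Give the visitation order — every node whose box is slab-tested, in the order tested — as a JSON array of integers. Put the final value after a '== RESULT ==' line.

Trace the traversal:
N0 x:[-12,27] y:[40/3,28] z:[18,79/2] -> hit [18,27], descend [1, 7]
  N1 x:[-12,25] y:[20,28] z:[19,79/2] -> hit [20,25], descend [2, 6]
    N2 x:[-6,25] y:[61/3,28] z:[59/2,79/2] -> miss, prune
    N6 x:[-12,23] y:[20,77/3] z:[19,29] -> hit [20,23], descend [10, 13]
      N10 x:[1,23] y:[20,77/3] z:[19,43/2] -> hit [20,43/2] leaf, test {P11(miss), P17@t=21, P19(miss)}
      N13 x:[-12,-4] y:[62/3,73/3] z:[22,29] -> miss, prune
  N7 x:[-12,27] y:[40/3,64/3] z:[18,39] -> hit [18,64/3], descend [11, 14]
    N11 x:[-12,27] y:[40/3,64/3] z:[18,55/2] -> hit [18,64/3], descend [4, 9]
      N4 x:[-12,-6] y:[15,64/3] z:[19,43/2] -> miss, prune
      N9 x:[1,27] y:[40/3,19] z:[18,55/2] -> hit [18,19] leaf, test {P0(miss), P5(miss), P12(miss)}
    N14 x:[-12,25] y:[43/3,62/3] z:[53/2,39] -> miss, prune

11 AABB tests over nodes [0, 1, 2, 6, 10, 13, 7, 11, 4, 9, 14]; 2 leaves entered; closest P17.

== RESULT ==
[0, 1, 2, 6, 10, 13, 7, 11, 4, 9, 14]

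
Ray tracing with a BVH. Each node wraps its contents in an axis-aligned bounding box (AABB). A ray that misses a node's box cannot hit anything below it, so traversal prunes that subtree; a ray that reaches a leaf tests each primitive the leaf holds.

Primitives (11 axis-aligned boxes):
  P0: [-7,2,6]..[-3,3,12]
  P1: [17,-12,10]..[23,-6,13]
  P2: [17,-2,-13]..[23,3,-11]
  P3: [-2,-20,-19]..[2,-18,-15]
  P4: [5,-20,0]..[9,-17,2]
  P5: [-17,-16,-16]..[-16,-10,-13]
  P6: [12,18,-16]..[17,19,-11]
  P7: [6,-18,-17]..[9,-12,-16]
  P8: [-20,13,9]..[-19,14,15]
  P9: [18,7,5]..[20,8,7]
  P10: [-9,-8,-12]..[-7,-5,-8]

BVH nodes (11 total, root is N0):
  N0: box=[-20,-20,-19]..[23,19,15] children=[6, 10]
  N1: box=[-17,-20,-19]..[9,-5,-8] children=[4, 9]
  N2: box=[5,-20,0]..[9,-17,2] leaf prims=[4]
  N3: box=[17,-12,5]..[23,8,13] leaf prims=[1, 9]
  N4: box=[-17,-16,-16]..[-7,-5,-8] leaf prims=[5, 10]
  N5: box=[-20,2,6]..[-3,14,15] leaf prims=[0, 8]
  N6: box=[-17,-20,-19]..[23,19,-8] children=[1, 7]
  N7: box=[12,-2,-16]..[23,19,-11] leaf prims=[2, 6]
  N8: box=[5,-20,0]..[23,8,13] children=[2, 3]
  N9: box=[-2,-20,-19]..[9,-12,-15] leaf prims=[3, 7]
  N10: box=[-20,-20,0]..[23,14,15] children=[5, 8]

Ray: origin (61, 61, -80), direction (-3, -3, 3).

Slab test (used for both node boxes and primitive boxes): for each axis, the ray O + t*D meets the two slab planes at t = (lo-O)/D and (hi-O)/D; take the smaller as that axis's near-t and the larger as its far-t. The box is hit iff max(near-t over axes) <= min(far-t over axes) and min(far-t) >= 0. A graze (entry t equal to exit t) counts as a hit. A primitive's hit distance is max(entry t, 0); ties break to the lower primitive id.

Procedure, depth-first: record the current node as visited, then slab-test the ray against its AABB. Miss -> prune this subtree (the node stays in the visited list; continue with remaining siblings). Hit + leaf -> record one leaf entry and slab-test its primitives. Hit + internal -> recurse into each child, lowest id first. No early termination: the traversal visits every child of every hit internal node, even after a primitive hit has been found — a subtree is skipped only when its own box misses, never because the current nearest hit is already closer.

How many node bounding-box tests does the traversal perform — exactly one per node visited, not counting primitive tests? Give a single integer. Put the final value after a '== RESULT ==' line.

Walk:
N0 x:[38/3,27] y:[14,27] z:[61/3,95/3] -> hit [61/3,27], descend [6, 10]
  N6 x:[38/3,26] y:[14,27] z:[61/3,24] -> hit [61/3,24], descend [1, 7]
    N1 x:[52/3,26] y:[22,27] z:[61/3,24] -> hit [22,24], descend [4, 9]
      N4 x:[68/3,26] y:[22,77/3] z:[64/3,24] -> hit [68/3,24] leaf, test {P5(miss), P10@t=68/3}
      N9 x:[52/3,21] y:[73/3,27] z:[61/3,65/3] -> miss, prune
    N7 x:[38/3,49/3] y:[14,21] z:[64/3,23] -> miss, prune
  N10 x:[38/3,27] y:[47/3,27] z:[80/3,95/3] -> hit [80/3,27], descend [5, 8]
    N5 x:[64/3,27] y:[47/3,59/3] z:[86/3,95/3] -> miss, prune
    N8 x:[38/3,56/3] y:[53/3,27] z:[80/3,31] -> miss, prune

9 AABB tests over nodes [0, 6, 1, 4, 9, 7, 10, 5, 8]; 1 leaf entered; closest P10.

== RESULT ==
9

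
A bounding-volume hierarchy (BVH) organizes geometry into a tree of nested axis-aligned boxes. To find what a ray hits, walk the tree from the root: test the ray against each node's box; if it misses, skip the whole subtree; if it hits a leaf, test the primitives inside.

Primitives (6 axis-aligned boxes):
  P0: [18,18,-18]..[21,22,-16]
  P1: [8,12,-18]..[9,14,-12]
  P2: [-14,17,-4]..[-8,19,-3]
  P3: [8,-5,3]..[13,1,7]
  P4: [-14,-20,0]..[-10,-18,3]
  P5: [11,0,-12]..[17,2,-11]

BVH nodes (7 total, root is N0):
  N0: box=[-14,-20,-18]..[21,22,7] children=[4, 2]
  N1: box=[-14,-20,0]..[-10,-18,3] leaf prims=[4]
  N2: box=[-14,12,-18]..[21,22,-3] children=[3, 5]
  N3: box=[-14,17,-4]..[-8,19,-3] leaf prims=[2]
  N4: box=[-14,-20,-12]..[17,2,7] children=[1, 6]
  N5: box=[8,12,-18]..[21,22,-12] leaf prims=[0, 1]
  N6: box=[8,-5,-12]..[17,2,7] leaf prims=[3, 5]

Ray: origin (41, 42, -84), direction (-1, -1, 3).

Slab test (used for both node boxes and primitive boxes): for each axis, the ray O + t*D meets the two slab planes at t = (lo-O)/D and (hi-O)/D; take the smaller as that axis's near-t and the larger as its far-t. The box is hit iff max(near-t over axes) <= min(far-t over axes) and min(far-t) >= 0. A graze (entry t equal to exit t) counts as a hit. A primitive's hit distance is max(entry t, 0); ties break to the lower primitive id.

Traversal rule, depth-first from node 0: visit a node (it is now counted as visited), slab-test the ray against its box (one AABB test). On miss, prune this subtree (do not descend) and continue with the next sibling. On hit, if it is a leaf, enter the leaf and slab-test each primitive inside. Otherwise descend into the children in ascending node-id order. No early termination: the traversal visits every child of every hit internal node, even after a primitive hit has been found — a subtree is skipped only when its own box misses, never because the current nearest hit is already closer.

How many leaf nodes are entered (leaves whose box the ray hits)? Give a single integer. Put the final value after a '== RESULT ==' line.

Trace the traversal:
N0 x:[20,55] y:[20,62] z:[22,91/3] -> hit [22,91/3], descend [2, 4]
  N2 x:[20,55] y:[20,30] z:[22,27] -> hit [22,27], descend [3, 5]
    N3 x:[49,55] y:[23,25] z:[80/3,27] -> miss, prune
    N5 x:[20,33] y:[20,30] z:[22,24] -> hit [22,24] leaf, test {P0@t=22, P1(miss)}
  N4 x:[24,55] y:[40,62] z:[24,91/3] -> miss, prune

5 AABB tests over nodes [0, 2, 3, 5, 4]; 1 leaf entered; closest P0.

== RESULT ==
1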